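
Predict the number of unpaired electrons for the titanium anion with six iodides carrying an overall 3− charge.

1 unpaired electron

Each iodide is −1; balancing the −3 overall charge requires Ti(III).
Group 4 minus oxidation state 3 gives a d¹ configuration.
In an octahedral field the d¹ configuration is t₂g¹e_g⁰ (only one arrangement possible), giving 1 unpaired electron.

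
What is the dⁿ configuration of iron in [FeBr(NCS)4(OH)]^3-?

Ligand charges: each bromide is −1; each isothiocyanate is −1; each hydroxide is −1. With an overall charge of −3 the iron centre must be in the +3 oxidation state.
Group 8 minus oxidation state 3 gives a d⁵ configuration.

d5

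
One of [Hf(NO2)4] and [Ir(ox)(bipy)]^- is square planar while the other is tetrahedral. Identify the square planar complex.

For [Hf(NO2)4]: Summing ligand charges against the 0 overall charge gives an oxidation state of +4 for hafnium. Group 4 minus oxidation state 4 gives a d⁰ configuration. A d⁰ ion has no crystal-field stabilisation preference between square planar and tetrahedral, so four ligands adopt the sterically favoured tetrahedral geometry. → tetrahedral.
For [Ir(ox)(bipy)]^-: Each oxalate is −2; 2,2′-bipyridine is neutral; balancing the −1 overall charge requires Ir(I). Ir sits in group 9, so the d-electron count is 9 − 1 = 8. A 5d d⁸ ion has a large crystal-field splitting; square planar leaves the high-energy d_{x²−y²} orbital empty and maximises CFSE. → square planar.

[Ir(ox)(bipy)]^-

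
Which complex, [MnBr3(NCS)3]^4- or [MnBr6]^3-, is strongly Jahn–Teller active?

[MnBr6]^3-

[MnBr3(NCS)3]^4-: Ligand charges: each bromide is −1; each isothiocyanate is −1. With an overall charge of −4 the manganese centre must be in the +2 oxidation state. Manganese is a group-7 element; Mn(II) is therefore d⁵. Bromide and isothiocyanate are weak-field ligands for a first-row metal, so the complex is high-spin. The d⁵ configuration leaves the e_g set evenly filled (or empty) — no strong Jahn–Teller driving force.
[MnBr6]^3-: Each bromide is −1; balancing the −3 overall charge requires Mn(III). Group 7 minus oxidation state 3 gives a d⁴ configuration. Bromide is a weak-field ligand for a first-row metal, so the complex is high-spin. The t₂g³e_g¹ (high-spin) configuration has an unevenly filled e_g set; the Jahn–Teller theorem predicts a tetragonal distortion (typically axial elongation) to lift the degeneracy.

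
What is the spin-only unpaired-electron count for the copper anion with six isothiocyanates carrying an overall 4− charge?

1 unpaired electron

Summing ligand charges against the −4 overall charge gives an oxidation state of +2 for copper.
Copper is a group-11 element; Cu(II) is therefore d⁹.
In an octahedral field the d⁹ configuration is t₂g⁶e_g³ (only one arrangement possible), giving 1 unpaired electron.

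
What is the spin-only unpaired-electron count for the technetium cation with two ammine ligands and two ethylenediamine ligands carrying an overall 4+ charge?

3 unpaired electrons

Summing ligand charges against the +4 overall charge gives an oxidation state of +4 for technetium.
Tc sits in group 7, so the d-electron count is 7 − 4 = 3.
Counting donor atoms: 2×ammonia (monodentate) → 2 donors; 2×ethylenediamine (bidentate) → 4 donors. Coordination number = 6.
In an octahedral field the d³ configuration is t₂g³e_g⁰ (only one arrangement possible), giving 3 unpaired electrons.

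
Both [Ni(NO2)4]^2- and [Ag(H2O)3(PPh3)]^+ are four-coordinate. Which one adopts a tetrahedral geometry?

For [Ni(NO2)4]^2-: Summing ligand charges against the −2 overall charge gives an oxidation state of +2 for nickel. Nickel is a group-10 element; Ni(II) is therefore d⁸. Nitro (N-bound nitrite) is a strong-field ligand (high in the spectrochemical series). A 3d d⁸ ion with strong-field ligands gains enough CFSE to favour square planar over tetrahedral. → square planar.
For [Ag(H2O)3(PPh3)]^+: Water is neutral; triphenylphosphine is neutral; balancing the +1 overall charge requires Ag(I). Group 11 minus oxidation state 1 gives a d¹⁰ configuration. A d¹⁰ ion has no crystal-field stabilisation preference between square planar and tetrahedral, so four ligands adopt the sterically favoured tetrahedral geometry. → tetrahedral.

[Ag(H2O)3(PPh3)]^+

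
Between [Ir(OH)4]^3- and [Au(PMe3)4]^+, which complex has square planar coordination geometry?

[Ir(OH)4]^3-

For [Ir(OH)4]^3-: Each hydroxide is −1; balancing the −3 overall charge requires Ir(I). Ir sits in group 9, so the d-electron count is 9 − 1 = 8. A 5d d⁸ ion has a large crystal-field splitting; square planar leaves the high-energy d_{x²−y²} orbital empty and maximises CFSE. → square planar.
For [Au(PMe3)4]^+: Ligand charges: trimethylphosphine is neutral. With an overall charge of +1 the gold centre must be in the +1 oxidation state. Au sits in group 11, so the d-electron count is 11 − 1 = 10. A d¹⁰ ion has no crystal-field stabilisation preference between square planar and tetrahedral, so four ligands adopt the sterically favoured tetrahedral geometry. → tetrahedral.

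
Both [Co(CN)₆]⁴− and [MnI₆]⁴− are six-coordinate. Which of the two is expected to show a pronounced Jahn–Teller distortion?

[Co(CN)₆]⁴−: Summing ligand charges against the −4 overall charge gives an oxidation state of +2 for cobalt. Co sits in group 9, so the d-electron count is 9 − 2 = 7. Cyanide is a strong-field ligand (high in the spectrochemical series) for a first-row metal, so the complex is low-spin. The t₂g⁶e_g¹ (low-spin) configuration has an unevenly filled e_g set; the Jahn–Teller theorem predicts a tetragonal distortion (typically axial elongation) to lift the degeneracy.
[MnI₆]⁴−: Ligand charges: each iodide is −1. With an overall charge of −4 the manganese centre must be in the +2 oxidation state. Group 7 minus oxidation state 2 gives a d⁵ configuration. Iodide is a weak-field ligand for a first-row metal, so the complex is high-spin. The d⁵ configuration leaves the e_g set evenly filled (or empty) — no strong Jahn–Teller driving force.

[Co(CN)₆]⁴−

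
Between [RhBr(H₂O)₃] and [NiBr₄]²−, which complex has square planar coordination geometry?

For [RhBr(H₂O)₃]: Ligand charges: each bromide is −1; water is neutral. With an overall charge of 0 the rhodium centre must be in the +1 oxidation state. Rhodium is a group-9 element; Rh(I) is therefore d⁸. A 4d d⁸ ion has a large crystal-field splitting; square planar leaves the high-energy d_{x²−y²} orbital empty and maximises CFSE. → square planar.
For [NiBr₄]²−: Ligand charges: each bromide is −1. With an overall charge of −2 the nickel centre must be in the +2 oxidation state. Ni sits in group 10, so the d-electron count is 10 − 2 = 8. Bromide is a weak-field ligand. With weak-field ligands the CFSE gain from square planar is small, so a 3d d⁸ ion takes the sterically preferred tetrahedral geometry. → tetrahedral.

[RhBr(H₂O)₃]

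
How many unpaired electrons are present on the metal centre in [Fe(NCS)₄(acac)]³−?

4

Ligand charges: each isothiocyanate is −1; each acetylacetonate is −1. With an overall charge of −3 the iron centre must be in the +2 oxidation state.
Group 8 minus oxidation state 2 gives a d⁶ configuration.
Counting donor atoms: 4×isothiocyanate (monodentate) → 4 donors; 1×acetylacetonate (bidentate) → 2 donors. Coordination number = 6.
The spin state decides the count: Acetylacetonate and isothiocyanate are weak-field ligands for a first-row metal, so the complex is high-spin.
An octahedral high-spin d⁶ ion is t₂g⁴e_g², giving 4 unpaired electrons.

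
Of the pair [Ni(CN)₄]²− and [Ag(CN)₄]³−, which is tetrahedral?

[Ag(CN)₄]³−

For [Ni(CN)₄]²−: Each cyanide is −1; balancing the −2 overall charge requires Ni(II). Group 10 minus oxidation state 2 gives a d⁸ configuration. Cyanide is a strong-field ligand (high in the spectrochemical series). A 3d d⁸ ion with strong-field ligands gains enough CFSE to favour square planar over tetrahedral. → square planar.
For [Ag(CN)₄]³−: Each cyanide is −1; balancing the −3 overall charge requires Ag(I). Ag sits in group 11, so the d-electron count is 11 − 1 = 10. A d¹⁰ ion has no crystal-field stabilisation preference between square planar and tetrahedral, so four ligands adopt the sterically favoured tetrahedral geometry. → tetrahedral.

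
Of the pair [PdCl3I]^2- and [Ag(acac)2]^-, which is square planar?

For [PdCl3I]^2-: Ligand charges: each chloride is −1; each iodide is −1. With an overall charge of −2 the palladium centre must be in the +2 oxidation state. Palladium is a group-10 element; Pd(II) is therefore d⁸. A 4d d⁸ ion has a large crystal-field splitting; square planar leaves the high-energy d_{x²−y²} orbital empty and maximises CFSE. → square planar.
For [Ag(acac)2]^-: Each acetylacetonate is −1; balancing the −1 overall charge requires Ag(I). Group 11 minus oxidation state 1 gives a d¹⁰ configuration. A d¹⁰ ion has no crystal-field stabilisation preference between square planar and tetrahedral, so four ligands adopt the sterically favoured tetrahedral geometry. → tetrahedral.

[PdCl3I]^2-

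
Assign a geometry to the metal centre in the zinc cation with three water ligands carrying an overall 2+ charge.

trigonal planar

Water is neutral; balancing the +2 overall charge requires Zn(II).
Zinc is a group-12 element; Zn(II) is therefore d¹⁰.
With 3 monodentate ligands the coordination number is 3.
Three ligands around a d¹⁰ centre minimise repulsion in a trigonal-planar arrangement.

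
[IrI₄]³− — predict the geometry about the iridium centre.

Ligand charges: each iodide is −1. With an overall charge of −3 the iridium centre must be in the +1 oxidation state.
Iridium is a group-9 element; Ir(I) is therefore d⁸.
With 4 monodentate ligands the coordination number is 4.
A 5d d⁸ ion has a large crystal-field splitting; square planar leaves the high-energy d_{x²−y²} orbital empty and maximises CFSE.

square planar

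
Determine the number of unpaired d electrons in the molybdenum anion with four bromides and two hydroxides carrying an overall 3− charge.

3

Each bromide is −1; each hydroxide is −1; balancing the −3 overall charge requires Mo(III).
Group 6 minus oxidation state 3 gives a d³ configuration.
In an octahedral field the d³ configuration is t₂g³e_g⁰ (only one arrangement possible), giving 3 unpaired electrons.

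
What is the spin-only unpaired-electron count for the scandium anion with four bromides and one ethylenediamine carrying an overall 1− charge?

0 unpaired electrons

Each bromide is −1; ethylenediamine is neutral; balancing the −1 overall charge requires Sc(III).
Group 3 minus oxidation state 3 gives a d⁰ configuration.
Counting donor atoms: 4×bromide (monodentate) → 4 donors; 1×ethylenediamine (bidentate) → 2 donors. Coordination number = 6.
In an octahedral field the d⁰ configuration is t₂g⁰e_g⁰, giving 0 unpaired electrons.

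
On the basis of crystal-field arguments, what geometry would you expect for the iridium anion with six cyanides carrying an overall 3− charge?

Each cyanide is −1; balancing the −3 overall charge requires Ir(III).
Group 9 minus oxidation state 3 gives a d⁶ configuration.
With 6 monodentate ligands the coordination number is 6.
Six donors around a single metal centre give an octahedral coordination sphere.

octahedral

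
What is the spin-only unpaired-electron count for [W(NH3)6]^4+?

Summing ligand charges against the +4 overall charge gives an oxidation state of +4 for tungsten.
W sits in group 6, so the d-electron count is 6 − 4 = 2.
In an octahedral field the d² configuration is t₂g²e_g⁰ (only one arrangement possible), giving 2 unpaired electrons.

2 unpaired electrons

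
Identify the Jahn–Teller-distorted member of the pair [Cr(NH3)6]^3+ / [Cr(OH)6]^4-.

[Cr(NH3)6]^3+: Ligand charges: ammonia is neutral. With an overall charge of +3 the chromium centre must be in the +3 oxidation state. Group 6 minus oxidation state 3 gives a d³ configuration. The d³ configuration leaves the e_g set evenly filled (or empty) — no strong Jahn–Teller driving force.
[Cr(OH)6]^4-: Ligand charges: each hydroxide is −1. With an overall charge of −4 the chromium centre must be in the +2 oxidation state. Group 6 minus oxidation state 2 gives a d⁴ configuration. Hydroxide is a weak-field ligand for a first-row metal, so the complex is high-spin. The t₂g³e_g¹ (high-spin) configuration has an unevenly filled e_g set; the Jahn–Teller theorem predicts a tetragonal distortion (typically axial elongation) to lift the degeneracy.

[Cr(OH)6]^4-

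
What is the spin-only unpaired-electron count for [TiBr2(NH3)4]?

Ligand charges: each bromide is −1; ammonia is neutral. With an overall charge of 0 the titanium centre must be in the +2 oxidation state.
Group 4 minus oxidation state 2 gives a d² configuration.
In an octahedral field the d² configuration is t₂g²e_g⁰ (only one arrangement possible), giving 2 unpaired electrons.

2 unpaired electrons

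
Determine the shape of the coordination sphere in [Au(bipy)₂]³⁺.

square planar

Ligand charges: 2,2′-bipyridine is neutral. With an overall charge of +3 the gold centre must be in the +3 oxidation state.
Au sits in group 11, so the d-electron count is 11 − 3 = 8.
Counting donor atoms: 2×2,2′-bipyridine (bidentate) → 4 donors. Coordination number = 4.
A 5d d⁸ ion has a large crystal-field splitting; square planar leaves the high-energy d_{x²−y²} orbital empty and maximises CFSE.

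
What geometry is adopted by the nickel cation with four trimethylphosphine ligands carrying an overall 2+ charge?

square planar

Trimethylphosphine is neutral; balancing the +2 overall charge requires Ni(II).
Ni sits in group 10, so the d-electron count is 10 − 2 = 8.
With 4 monodentate ligands the coordination number is 4.
Trimethylphosphine is a strong-field ligand (high in the spectrochemical series).
A 3d d⁸ ion with strong-field ligands gains enough CFSE to favour square planar over tetrahedral.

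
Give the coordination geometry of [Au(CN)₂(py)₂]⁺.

Each cyanide is −1; pyridine is neutral; balancing the +1 overall charge requires Au(III).
Au sits in group 11, so the d-electron count is 11 − 3 = 8.
With 4 monodentate ligands the coordination number is 4.
A 5d d⁸ ion has a large crystal-field splitting; square planar leaves the high-energy d_{x²−y²} orbital empty and maximises CFSE.

square planar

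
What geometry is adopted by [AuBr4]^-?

square planar

Ligand charges: each bromide is −1. With an overall charge of −1 the gold centre must be in the +3 oxidation state.
Group 11 minus oxidation state 3 gives a d⁸ configuration.
Coordination number: 4.
A 5d d⁸ ion has a large crystal-field splitting; square planar leaves the high-energy d_{x²−y²} orbital empty and maximises CFSE.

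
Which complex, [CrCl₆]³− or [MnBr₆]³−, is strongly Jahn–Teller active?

[MnBr₆]³−

[CrCl₆]³−: Summing ligand charges against the −3 overall charge gives an oxidation state of +3 for chromium. Chromium is a group-6 element; Cr(III) is therefore d³. The d³ configuration leaves the e_g set evenly filled (or empty) — no strong Jahn–Teller driving force.
[MnBr₆]³−: Each bromide is −1; balancing the −3 overall charge requires Mn(III). Mn sits in group 7, so the d-electron count is 7 − 3 = 4. Bromide is a weak-field ligand for a first-row metal, so the complex is high-spin. The t₂g³e_g¹ (high-spin) configuration has an unevenly filled e_g set; the Jahn–Teller theorem predicts a tetragonal distortion (typically axial elongation) to lift the degeneracy.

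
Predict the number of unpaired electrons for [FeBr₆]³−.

Each bromide is −1; balancing the −3 overall charge requires Fe(III).
Fe sits in group 8, so the d-electron count is 8 − 3 = 5.
The spin state decides the count: Bromide is a weak-field ligand for a first-row metal, so the complex is high-spin.
An octahedral high-spin d⁵ ion is t₂g³e_g², giving 5 unpaired electrons.

5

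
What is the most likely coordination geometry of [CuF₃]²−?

trigonal planar

Summing ligand charges against the −2 overall charge gives an oxidation state of +1 for copper.
Cu sits in group 11, so the d-electron count is 11 − 1 = 10.
Coordination number: 3.
Three ligands around a d¹⁰ centre minimise repulsion in a trigonal-planar arrangement.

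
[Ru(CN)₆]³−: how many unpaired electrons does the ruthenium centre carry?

1

Each cyanide is −1; balancing the −3 overall charge requires Ru(III).
Ru sits in group 8, so the d-electron count is 8 − 3 = 5.
The spin state decides the count: a 4d ion has a large Δₒ and is invariably low-spin.
An octahedral low-spin d⁵ ion is t₂g⁵e_g⁰, giving 1 unpaired electron.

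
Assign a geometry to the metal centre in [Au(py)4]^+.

tetrahedral

Summing ligand charges against the +1 overall charge gives an oxidation state of +1 for gold.
Gold is a group-11 element; Au(I) is therefore d¹⁰.
With 4 monodentate ligands the coordination number is 4.
A d¹⁰ ion has no crystal-field stabilisation preference between square planar and tetrahedral, so four ligands adopt the sterically favoured tetrahedral geometry.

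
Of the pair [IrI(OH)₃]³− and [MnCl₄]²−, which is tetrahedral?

For [IrI(OH)₃]³−: Each iodide is −1; each hydroxide is −1; balancing the −3 overall charge requires Ir(I). Group 9 minus oxidation state 1 gives a d⁸ configuration. A 5d d⁸ ion has a large crystal-field splitting; square planar leaves the high-energy d_{x²−y²} orbital empty and maximises CFSE. → square planar.
For [MnCl₄]²−: Each chloride is −1; balancing the −2 overall charge requires Mn(II). Mn sits in group 7, so the d-electron count is 7 − 2 = 5. A high-spin d⁵ ion has zero CFSE in either geometry, so four ligands adopt the sterically favoured tetrahedral geometry. → tetrahedral.

[MnCl₄]²−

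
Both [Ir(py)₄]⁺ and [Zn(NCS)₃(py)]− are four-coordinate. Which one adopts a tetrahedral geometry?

For [Ir(py)₄]⁺: Ligand charges: pyridine is neutral. With an overall charge of +1 the iridium centre must be in the +1 oxidation state. Ir sits in group 9, so the d-electron count is 9 − 1 = 8. A 5d d⁸ ion has a large crystal-field splitting; square planar leaves the high-energy d_{x²−y²} orbital empty and maximises CFSE. → square planar.
For [Zn(NCS)₃(py)]−: Each isothiocyanate is −1; pyridine is neutral; balancing the −1 overall charge requires Zn(II). Zn sits in group 12, so the d-electron count is 12 − 2 = 10. A d¹⁰ ion has no crystal-field stabilisation preference between square planar and tetrahedral, so four ligands adopt the sterically favoured tetrahedral geometry. → tetrahedral.

[Zn(NCS)₃(py)]−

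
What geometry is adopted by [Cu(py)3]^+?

Ligand charges: pyridine is neutral. With an overall charge of +1 the copper centre must be in the +1 oxidation state.
Group 11 minus oxidation state 1 gives a d¹⁰ configuration.
Coordination number: 3.
Three ligands around a d¹⁰ centre minimise repulsion in a trigonal-planar arrangement.

trigonal planar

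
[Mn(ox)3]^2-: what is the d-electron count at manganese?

d3

Summing ligand charges against the −2 overall charge gives an oxidation state of +4 for manganese.
Mn sits in group 7, so the d-electron count is 7 − 4 = 3.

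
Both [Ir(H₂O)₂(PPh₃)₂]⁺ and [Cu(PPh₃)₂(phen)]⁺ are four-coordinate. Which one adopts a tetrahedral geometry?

[Cu(PPh₃)₂(phen)]⁺

For [Ir(H₂O)₂(PPh₃)₂]⁺: Water is neutral; triphenylphosphine is neutral; balancing the +1 overall charge requires Ir(I). Group 9 minus oxidation state 1 gives a d⁸ configuration. A 5d d⁸ ion has a large crystal-field splitting; square planar leaves the high-energy d_{x²−y²} orbital empty and maximises CFSE. → square planar.
For [Cu(PPh₃)₂(phen)]⁺: Summing ligand charges against the +1 overall charge gives an oxidation state of +1 for copper. Copper is a group-11 element; Cu(I) is therefore d¹⁰. A d¹⁰ ion has no crystal-field stabilisation preference between square planar and tetrahedral, so four ligands adopt the sterically favoured tetrahedral geometry. → tetrahedral.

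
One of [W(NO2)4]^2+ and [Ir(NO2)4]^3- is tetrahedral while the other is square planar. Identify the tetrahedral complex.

For [W(NO2)4]^2+: Each nitro (N-bound nitrite) is −1; balancing the +2 overall charge requires W(VI). W sits in group 6, so the d-electron count is 6 − 6 = 0. A d⁰ ion has no crystal-field stabilisation preference between square planar and tetrahedral, so four ligands adopt the sterically favoured tetrahedral geometry. → tetrahedral.
For [Ir(NO2)4]^3-: Each nitro (N-bound nitrite) is −1; balancing the −3 overall charge requires Ir(I). Group 9 minus oxidation state 1 gives a d⁸ configuration. A 5d d⁸ ion has a large crystal-field splitting; square planar leaves the high-energy d_{x²−y²} orbital empty and maximises CFSE. → square planar.

[W(NO2)4]^2+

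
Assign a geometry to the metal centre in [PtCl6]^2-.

octahedral

Summing ligand charges against the −2 overall charge gives an oxidation state of +4 for platinum.
Group 10 minus oxidation state 4 gives a d⁶ configuration.
With 6 monodentate ligands the coordination number is 6.
Six donors around a single metal centre give an octahedral coordination sphere.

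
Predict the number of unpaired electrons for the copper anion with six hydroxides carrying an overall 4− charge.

Each hydroxide is −1; balancing the −4 overall charge requires Cu(II).
Copper is a group-11 element; Cu(II) is therefore d⁹.
In an octahedral field the d⁹ configuration is t₂g⁶e_g³ (only one arrangement possible), giving 1 unpaired electron.

1 unpaired electron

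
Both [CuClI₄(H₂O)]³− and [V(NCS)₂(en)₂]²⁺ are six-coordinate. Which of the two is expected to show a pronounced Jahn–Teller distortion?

[CuClI₄(H₂O)]³−: Ligand charges: each chloride is −1; each iodide is −1; water is neutral. With an overall charge of −3 the copper centre must be in the +2 oxidation state. Group 11 minus oxidation state 2 gives a d⁹ configuration. The t₂g⁶e_g³ configuration has an unevenly filled e_g set; the Jahn–Teller theorem predicts a tetragonal distortion (typically axial elongation) to lift the degeneracy.
[V(NCS)₂(en)₂]²⁺: Summing ligand charges against the +2 overall charge gives an oxidation state of +4 for vanadium. Vanadium is a group-5 element; V(IV) is therefore d¹. The d¹ configuration leaves the e_g set evenly filled (or empty) — no strong Jahn–Teller driving force.

[CuClI₄(H₂O)]³−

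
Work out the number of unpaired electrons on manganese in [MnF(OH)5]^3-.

Each fluoride is −1; each hydroxide is −1; balancing the −3 overall charge requires Mn(III).
Mn sits in group 7, so the d-electron count is 7 − 3 = 4.
The spin state decides the count: Fluoride and hydroxide are weak-field ligands for a first-row metal, so the complex is high-spin.
An octahedral high-spin d⁴ ion is t₂g³e_g¹, giving 4 unpaired electrons.

4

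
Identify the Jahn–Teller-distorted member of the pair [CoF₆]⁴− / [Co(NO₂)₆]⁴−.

[Co(NO₂)₆]⁴−

[CoF₆]⁴−: Each fluoride is −1; balancing the −4 overall charge requires Co(II). Co sits in group 9, so the d-electron count is 9 − 2 = 7. Fluoride is a weak-field ligand for a first-row metal, so the complex is high-spin. The d⁷ configuration leaves the e_g set evenly filled (or empty) — no strong Jahn–Teller driving force.
[Co(NO₂)₆]⁴−: Summing ligand charges against the −4 overall charge gives an oxidation state of +2 for cobalt. Cobalt is a group-9 element; Co(II) is therefore d⁷. Nitro (N-bound nitrite) is a strong-field ligand (high in the spectrochemical series) for a first-row metal, so the complex is low-spin. The t₂g⁶e_g¹ (low-spin) configuration has an unevenly filled e_g set; the Jahn–Teller theorem predicts a tetragonal distortion (typically axial elongation) to lift the degeneracy.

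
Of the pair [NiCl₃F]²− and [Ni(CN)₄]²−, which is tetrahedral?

For [NiCl₃F]²−: Each chloride is −1; each fluoride is −1; balancing the −2 overall charge requires Ni(II). Nickel is a group-10 element; Ni(II) is therefore d⁸. Chloride and fluoride are weak-field ligands. With weak-field ligands the CFSE gain from square planar is small, so a 3d d⁸ ion takes the sterically preferred tetrahedral geometry. → tetrahedral.
For [Ni(CN)₄]²−: Summing ligand charges against the −2 overall charge gives an oxidation state of +2 for nickel. Nickel is a group-10 element; Ni(II) is therefore d⁸. Cyanide is a strong-field ligand (high in the spectrochemical series). A 3d d⁸ ion with strong-field ligands gains enough CFSE to favour square planar over tetrahedral. → square planar.

[NiCl₃F]²−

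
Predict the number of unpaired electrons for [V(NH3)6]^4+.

Ligand charges: ammonia is neutral. With an overall charge of +4 the vanadium centre must be in the +4 oxidation state.
Vanadium is a group-5 element; V(IV) is therefore d¹.
In an octahedral field the d¹ configuration is t₂g¹e_g⁰ (only one arrangement possible), giving 1 unpaired electron.

1 unpaired electron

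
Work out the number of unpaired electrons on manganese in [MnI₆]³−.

4

Ligand charges: each iodide is −1. With an overall charge of −3 the manganese centre must be in the +3 oxidation state.
Manganese is a group-7 element; Mn(III) is therefore d⁴.
The spin state decides the count: Iodide is a weak-field ligand for a first-row metal, so the complex is high-spin.
An octahedral high-spin d⁴ ion is t₂g³e_g¹, giving 4 unpaired electrons.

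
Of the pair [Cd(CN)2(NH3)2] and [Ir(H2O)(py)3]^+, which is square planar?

[Ir(H2O)(py)3]^+

For [Cd(CN)2(NH3)2]: Each cyanide is −1; ammonia is neutral; balancing the 0 overall charge requires Cd(II). Cadmium is a group-12 element; Cd(II) is therefore d¹⁰. A d¹⁰ ion has no crystal-field stabilisation preference between square planar and tetrahedral, so four ligands adopt the sterically favoured tetrahedral geometry. → tetrahedral.
For [Ir(H2O)(py)3]^+: Ligand charges: water is neutral; pyridine is neutral. With an overall charge of +1 the iridium centre must be in the +1 oxidation state. Iridium is a group-9 element; Ir(I) is therefore d⁸. A 5d d⁸ ion has a large crystal-field splitting; square planar leaves the high-energy d_{x²−y²} orbital empty and maximises CFSE. → square planar.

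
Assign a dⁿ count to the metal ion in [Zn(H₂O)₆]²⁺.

Summing ligand charges against the +2 overall charge gives an oxidation state of +2 for zinc.
Group 12 minus oxidation state 2 gives a d¹⁰ configuration.

d¹⁰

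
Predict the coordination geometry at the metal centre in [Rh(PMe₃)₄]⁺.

Trimethylphosphine is neutral; balancing the +1 overall charge requires Rh(I).
Rh sits in group 9, so the d-electron count is 9 − 1 = 8.
Coordination number: 4.
A 4d d⁸ ion has a large crystal-field splitting; square planar leaves the high-energy d_{x²−y²} orbital empty and maximises CFSE.

square planar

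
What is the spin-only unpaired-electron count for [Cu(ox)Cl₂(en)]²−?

Each oxalate is −2; each chloride is −1; ethylenediamine is neutral; balancing the −2 overall charge requires Cu(II).
Cu sits in group 11, so the d-electron count is 11 − 2 = 9.
Counting donor atoms: 1×oxalate (bidentate) → 2 donors; 2×chloride (monodentate) → 2 donors; 1×ethylenediamine (bidentate) → 2 donors. Coordination number = 6.
In an octahedral field the d⁹ configuration is t₂g⁶e_g³ (only one arrangement possible), giving 1 unpaired electron.

1 unpaired electron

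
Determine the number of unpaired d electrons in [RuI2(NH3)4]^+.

Summing ligand charges against the +1 overall charge gives an oxidation state of +3 for ruthenium.
Ruthenium is a group-8 element; Ru(III) is therefore d⁵.
The spin state decides the count: a 4d ion has a large Δₒ and is invariably low-spin.
An octahedral low-spin d⁵ ion is t₂g⁵e_g⁰, giving 1 unpaired electron.

1 unpaired electron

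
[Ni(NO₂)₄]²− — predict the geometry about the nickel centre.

Ligand charges: each nitro (N-bound nitrite) is −1. With an overall charge of −2 the nickel centre must be in the +2 oxidation state.
Nickel is a group-10 element; Ni(II) is therefore d⁸.
Coordination number: 4.
Nitro (N-bound nitrite) is a strong-field ligand (high in the spectrochemical series).
A 3d d⁸ ion with strong-field ligands gains enough CFSE to favour square planar over tetrahedral.

square planar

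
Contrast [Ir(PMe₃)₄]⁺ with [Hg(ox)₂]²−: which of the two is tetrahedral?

For [Ir(PMe₃)₄]⁺: Ligand charges: trimethylphosphine is neutral. With an overall charge of +1 the iridium centre must be in the +1 oxidation state. Iridium is a group-9 element; Ir(I) is therefore d⁸. A 5d d⁸ ion has a large crystal-field splitting; square planar leaves the high-energy d_{x²−y²} orbital empty and maximises CFSE. → square planar.
For [Hg(ox)₂]²−: Summing ligand charges against the −2 overall charge gives an oxidation state of +2 for mercury. Group 12 minus oxidation state 2 gives a d¹⁰ configuration. A d¹⁰ ion has no crystal-field stabilisation preference between square planar and tetrahedral, so four ligands adopt the sterically favoured tetrahedral geometry. → tetrahedral.

[Hg(ox)₂]²−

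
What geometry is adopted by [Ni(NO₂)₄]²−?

square planar

Ligand charges: each nitro (N-bound nitrite) is −1. With an overall charge of −2 the nickel centre must be in the +2 oxidation state.
Ni sits in group 10, so the d-electron count is 10 − 2 = 8.
Coordination number: 4.
Nitro (N-bound nitrite) is a strong-field ligand (high in the spectrochemical series).
A 3d d⁸ ion with strong-field ligands gains enough CFSE to favour square planar over tetrahedral.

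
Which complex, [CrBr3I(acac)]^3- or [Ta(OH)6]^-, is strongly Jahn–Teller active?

[CrBr3I(acac)]^3-: Ligand charges: each bromide is −1; each iodide is −1; each acetylacetonate is −1. With an overall charge of −3 the chromium centre must be in the +2 oxidation state. Group 6 minus oxidation state 2 gives a d⁴ configuration. Acetylacetonate, bromide, and iodide are weak-field ligands for a first-row metal, so the complex is high-spin. The t₂g³e_g¹ (high-spin) configuration has an unevenly filled e_g set; the Jahn–Teller theorem predicts a tetragonal distortion (typically axial elongation) to lift the degeneracy.
[Ta(OH)6]^-: Summing ligand charges against the −1 overall charge gives an oxidation state of +5 for tantalum. Ta sits in group 5, so the d-electron count is 5 − 5 = 0. The d⁰ configuration leaves the e_g set evenly filled (or empty) — no strong Jahn–Teller driving force.

[CrBr3I(acac)]^3-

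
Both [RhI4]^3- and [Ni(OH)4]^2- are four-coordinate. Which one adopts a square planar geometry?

[RhI4]^3-

For [RhI4]^3-: Each iodide is −1; balancing the −3 overall charge requires Rh(I). Rh sits in group 9, so the d-electron count is 9 − 1 = 8. A 4d d⁸ ion has a large crystal-field splitting; square planar leaves the high-energy d_{x²−y²} orbital empty and maximises CFSE. → square planar.
For [Ni(OH)4]^2-: Ligand charges: each hydroxide is −1. With an overall charge of −2 the nickel centre must be in the +2 oxidation state. Ni sits in group 10, so the d-electron count is 10 − 2 = 8. Hydroxide is a weak-field ligand. With weak-field ligands the CFSE gain from square planar is small, so a 3d d⁸ ion takes the sterically preferred tetrahedral geometry. → tetrahedral.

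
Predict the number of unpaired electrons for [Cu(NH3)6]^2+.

1 unpaired electron

Ligand charges: ammonia is neutral. With an overall charge of +2 the copper centre must be in the +2 oxidation state.
Cu sits in group 11, so the d-electron count is 11 − 2 = 9.
In an octahedral field the d⁹ configuration is t₂g⁶e_g³ (only one arrangement possible), giving 1 unpaired electron.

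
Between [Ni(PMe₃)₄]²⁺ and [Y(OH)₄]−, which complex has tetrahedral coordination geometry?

For [Ni(PMe₃)₄]²⁺: Ligand charges: trimethylphosphine is neutral. With an overall charge of +2 the nickel centre must be in the +2 oxidation state. Nickel is a group-10 element; Ni(II) is therefore d⁸. Trimethylphosphine is a strong-field ligand (high in the spectrochemical series). A 3d d⁸ ion with strong-field ligands gains enough CFSE to favour square planar over tetrahedral. → square planar.
For [Y(OH)₄]−: Each hydroxide is −1; balancing the −1 overall charge requires Y(III). Group 3 minus oxidation state 3 gives a d⁰ configuration. A d⁰ ion has no crystal-field stabilisation preference between square planar and tetrahedral, so four ligands adopt the sterically favoured tetrahedral geometry. → tetrahedral.

[Y(OH)₄]−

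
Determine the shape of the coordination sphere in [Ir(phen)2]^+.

Summing ligand charges against the +1 overall charge gives an oxidation state of +1 for iridium.
Group 9 minus oxidation state 1 gives a d⁸ configuration.
Counting donor atoms: 2×1,10-phenanthroline (bidentate) → 4 donors. Coordination number = 4.
A 5d d⁸ ion has a large crystal-field splitting; square planar leaves the high-energy d_{x²−y²} orbital empty and maximises CFSE.

square planar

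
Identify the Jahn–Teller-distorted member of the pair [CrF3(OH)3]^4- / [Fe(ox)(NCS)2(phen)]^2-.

[CrF3(OH)3]^4-: Each fluoride is −1; each hydroxide is −1; balancing the −4 overall charge requires Cr(II). Chromium is a group-6 element; Cr(II) is therefore d⁴. Fluoride and hydroxide are weak-field ligands for a first-row metal, so the complex is high-spin. The t₂g³e_g¹ (high-spin) configuration has an unevenly filled e_g set; the Jahn–Teller theorem predicts a tetragonal distortion (typically axial elongation) to lift the degeneracy.
[Fe(ox)(NCS)2(phen)]^2-: Each oxalate is −2; each isothiocyanate is −1; 1,10-phenanthroline is neutral; balancing the −2 overall charge requires Fe(II). Fe sits in group 8, so the d-electron count is 8 − 2 = 6. Isothiocyanate and oxalate are weak-field ligands for a first-row metal, so the complex is high-spin. The d⁶ configuration leaves the e_g set evenly filled (or empty) — no strong Jahn–Teller driving force.

[CrF3(OH)3]^4-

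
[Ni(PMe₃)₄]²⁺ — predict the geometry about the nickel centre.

square planar

Trimethylphosphine is neutral; balancing the +2 overall charge requires Ni(II).
Nickel is a group-10 element; Ni(II) is therefore d⁸.
Coordination number: 4.
Trimethylphosphine is a strong-field ligand (high in the spectrochemical series).
A 3d d⁸ ion with strong-field ligands gains enough CFSE to favour square planar over tetrahedral.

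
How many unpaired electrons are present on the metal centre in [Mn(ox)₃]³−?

Each oxalate is −2; balancing the −3 overall charge requires Mn(III).
Mn sits in group 7, so the d-electron count is 7 − 3 = 4.
Counting donor atoms: 3×oxalate (bidentate) → 6 donors. Coordination number = 6.
The spin state decides the count: Oxalate is a weak-field ligand for a first-row metal, so the complex is high-spin.
An octahedral high-spin d⁴ ion is t₂g³e_g¹, giving 4 unpaired electrons.

4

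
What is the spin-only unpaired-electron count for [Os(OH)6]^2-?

Each hydroxide is −1; balancing the −2 overall charge requires Os(IV).
Group 8 minus oxidation state 4 gives a d⁴ configuration.
The spin state decides the count: a 5d ion has a large Δₒ and is invariably low-spin.
An octahedral low-spin d⁴ ion is t₂g⁴e_g⁰, giving 2 unpaired electrons.

2 unpaired electrons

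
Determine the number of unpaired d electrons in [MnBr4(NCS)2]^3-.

Ligand charges: each bromide is −1; each isothiocyanate is −1. With an overall charge of −3 the manganese centre must be in the +3 oxidation state.
Manganese is a group-7 element; Mn(III) is therefore d⁴.
The spin state decides the count: Bromide and isothiocyanate are weak-field ligands for a first-row metal, so the complex is high-spin.
An octahedral high-spin d⁴ ion is t₂g³e_g¹, giving 4 unpaired electrons.

4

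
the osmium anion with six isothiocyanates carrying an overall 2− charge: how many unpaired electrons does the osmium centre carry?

2 unpaired electrons

Each isothiocyanate is −1; balancing the −2 overall charge requires Os(IV).
Osmium is a group-8 element; Os(IV) is therefore d⁴.
The spin state decides the count: a 5d ion has a large Δₒ and is invariably low-spin.
An octahedral low-spin d⁴ ion is t₂g⁴e_g⁰, giving 2 unpaired electrons.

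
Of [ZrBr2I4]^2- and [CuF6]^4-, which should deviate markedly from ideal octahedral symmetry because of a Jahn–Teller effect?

[CuF6]^4-

[ZrBr2I4]^2-: Ligand charges: each bromide is −1; each iodide is −1. With an overall charge of −2 the zirconium centre must be in the +4 oxidation state. Zr sits in group 4, so the d-electron count is 4 − 4 = 0. The d⁰ configuration leaves the e_g set evenly filled (or empty) — no strong Jahn–Teller driving force.
[CuF6]^4-: Summing ligand charges against the −4 overall charge gives an oxidation state of +2 for copper. Cu sits in group 11, so the d-electron count is 11 − 2 = 9. The t₂g⁶e_g³ configuration has an unevenly filled e_g set; the Jahn–Teller theorem predicts a tetragonal distortion (typically axial elongation) to lift the degeneracy.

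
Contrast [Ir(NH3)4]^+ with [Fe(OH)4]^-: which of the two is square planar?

[Ir(NH3)4]^+

For [Ir(NH3)4]^+: Ligand charges: ammonia is neutral. With an overall charge of +1 the iridium centre must be in the +1 oxidation state. Iridium is a group-9 element; Ir(I) is therefore d⁸. A 5d d⁸ ion has a large crystal-field splitting; square planar leaves the high-energy d_{x²−y²} orbital empty and maximises CFSE. → square planar.
For [Fe(OH)4]^-: Each hydroxide is −1; balancing the −1 overall charge requires Fe(III). Group 8 minus oxidation state 3 gives a d⁵ configuration. A high-spin d⁵ ion has zero CFSE in either geometry, so four ligands adopt the sterically favoured tetrahedral geometry. → tetrahedral.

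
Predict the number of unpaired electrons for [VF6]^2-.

1

Summing ligand charges against the −2 overall charge gives an oxidation state of +4 for vanadium.
V sits in group 5, so the d-electron count is 5 − 4 = 1.
In an octahedral field the d¹ configuration is t₂g¹e_g⁰ (only one arrangement possible), giving 1 unpaired electron.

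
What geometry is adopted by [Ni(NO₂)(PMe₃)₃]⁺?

square planar

Each nitro (N-bound nitrite) is −1; trimethylphosphine is neutral; balancing the +1 overall charge requires Ni(II).
Nickel is a group-10 element; Ni(II) is therefore d⁸.
Coordination number: 4.
Nitro (N-bound nitrite) and trimethylphosphine are strong-field ligands (high in the spectrochemical series).
A 3d d⁸ ion with strong-field ligands gains enough CFSE to favour square planar over tetrahedral.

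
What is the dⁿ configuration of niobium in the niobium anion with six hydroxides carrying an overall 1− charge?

d⁰

Each hydroxide is −1; balancing the −1 overall charge requires Nb(V).
Niobium is a group-5 element; Nb(V) is therefore d⁰.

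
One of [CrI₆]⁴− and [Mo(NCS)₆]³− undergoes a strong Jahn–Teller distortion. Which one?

[CrI₆]⁴−: Summing ligand charges against the −4 overall charge gives an oxidation state of +2 for chromium. Cr sits in group 6, so the d-electron count is 6 − 2 = 4. Iodide is a weak-field ligand for a first-row metal, so the complex is high-spin. The t₂g³e_g¹ (high-spin) configuration has an unevenly filled e_g set; the Jahn–Teller theorem predicts a tetragonal distortion (typically axial elongation) to lift the degeneracy.
[Mo(NCS)₆]³−: Each isothiocyanate is −1; balancing the −3 overall charge requires Mo(III). Group 6 minus oxidation state 3 gives a d³ configuration. The d³ configuration leaves the e_g set evenly filled (or empty) — no strong Jahn–Teller driving force.

[CrI₆]⁴−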